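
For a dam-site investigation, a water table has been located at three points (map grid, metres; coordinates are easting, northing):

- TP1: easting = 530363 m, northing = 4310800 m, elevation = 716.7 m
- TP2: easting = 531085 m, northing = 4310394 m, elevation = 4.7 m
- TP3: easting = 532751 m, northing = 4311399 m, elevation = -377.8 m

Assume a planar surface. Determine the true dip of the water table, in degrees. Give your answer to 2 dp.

Let the plane be z = a·easting + b·northing + c.
TP2−TP1: 722a − 406b = −712;  TP3−TP1: 2388a + 599b = −1094.5.
Solving gives a = −0.62115, b = 0.64909.
Gradient magnitude |∇z| = √(a² + b²) = √(0.38583 + 0.42132) = 0.89841.
True dip = arctan(0.89841) = 41.94°, dipping toward SE (azimuth ≈ 136°).

41.94°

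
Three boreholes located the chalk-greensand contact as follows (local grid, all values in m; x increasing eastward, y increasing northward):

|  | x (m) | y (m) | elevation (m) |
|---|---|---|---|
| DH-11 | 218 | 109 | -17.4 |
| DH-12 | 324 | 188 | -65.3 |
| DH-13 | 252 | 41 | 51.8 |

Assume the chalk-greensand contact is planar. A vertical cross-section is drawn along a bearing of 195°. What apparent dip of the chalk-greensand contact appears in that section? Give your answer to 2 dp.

Two edge vectors: DH-11→DH-12 = (106, 79, -47.9), DH-11→DH-13 = (34, -68, 69.2).
Normal n = (DH-11→DH-12) × (DH-11→DH-13) = (2209.6, -8963.8, -9894).
So ∂z/∂x = −n_x/n_z = 0.22333 and ∂z/∂y = −n_y/n_z = −0.90598.
Unit vector along 195° is (sin 195°, cos 195°) = (-0.2588, -0.9659).
Slope in that direction = a·(-0.2588) + b·(-0.9659) = 0.81731.
Apparent dip = arctan|0.81731| = 39.26° (true dip is 43.0°, so apparent ≤ true as expected).

39.26°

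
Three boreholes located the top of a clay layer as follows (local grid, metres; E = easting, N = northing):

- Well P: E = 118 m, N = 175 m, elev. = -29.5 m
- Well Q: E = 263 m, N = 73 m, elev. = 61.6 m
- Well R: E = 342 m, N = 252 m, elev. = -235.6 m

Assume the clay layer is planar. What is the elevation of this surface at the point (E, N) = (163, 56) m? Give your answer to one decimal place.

127.9 m

Let the plane be z = a·E + b·N + c.
Well Q−Well P: 145a − 102b = 91.1;  Well R−Well P: 224a + 77b = −206.1.
Solving gives a = −0.41183, b = −1.47858.
Then c = -29.5 − a·118 − b·175 = 277.85.
At (163, 56): z = −67.1 − 82.8 + 277.85 = 127.9 m.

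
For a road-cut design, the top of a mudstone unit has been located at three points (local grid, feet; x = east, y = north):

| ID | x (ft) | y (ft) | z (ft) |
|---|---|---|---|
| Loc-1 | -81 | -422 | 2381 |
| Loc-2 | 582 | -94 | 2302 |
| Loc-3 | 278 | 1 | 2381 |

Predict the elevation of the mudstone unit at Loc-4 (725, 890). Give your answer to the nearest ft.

2444 ft

Let the plane be z = a·x + b·y + c.
Loc-2−Loc-1: 663a + 328b = −79;  Loc-3−Loc-1: 359a + 423b = 0.
Solving gives a = −0.20539, b = 0.17432.
Then c = 2381 − a·-81 − b·-422 = 2437.93.
At (725, 890): z = −148.9 + 155.1 + 2437.93 = 2444.2 ft.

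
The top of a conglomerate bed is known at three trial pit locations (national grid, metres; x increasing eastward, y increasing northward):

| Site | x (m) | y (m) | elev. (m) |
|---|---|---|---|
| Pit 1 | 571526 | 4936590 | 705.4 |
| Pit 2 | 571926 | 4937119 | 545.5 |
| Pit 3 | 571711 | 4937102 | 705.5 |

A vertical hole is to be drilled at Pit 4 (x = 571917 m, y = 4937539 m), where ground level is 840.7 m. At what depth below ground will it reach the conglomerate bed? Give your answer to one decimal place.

172.0 m

Let the plane be z = a·x + b·y + c.
Pit 2−Pit 1: 400a + 529b = −159.9;  Pit 3−Pit 1: 185a + 512b = 0.1.
Solving gives a = −0.766088745, b = 0.277004722.
Then c = 705.4 − a·571526 − b·4936590 = −928913.71.
At (571917, 4937539): z_contact = −438139.18 + 1367721.62 − 928913.71 = 668.74 m.
Depth below ground = 840.7 − 668.74 = 172.0 m.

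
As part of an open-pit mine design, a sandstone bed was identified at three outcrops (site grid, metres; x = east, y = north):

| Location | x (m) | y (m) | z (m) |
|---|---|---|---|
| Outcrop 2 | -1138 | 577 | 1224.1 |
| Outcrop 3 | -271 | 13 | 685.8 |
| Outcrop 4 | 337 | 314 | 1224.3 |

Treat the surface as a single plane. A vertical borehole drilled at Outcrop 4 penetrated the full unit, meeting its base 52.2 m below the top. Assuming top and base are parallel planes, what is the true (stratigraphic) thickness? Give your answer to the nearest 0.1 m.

31.3 m

Let the plane be z = a·x + b·y + c.
Outcrop 3−Outcrop 2: 867a − 564b = −538.3;  Outcrop 4−Outcrop 2: 1475a − 263b = 0.2.
Solving gives a = 0.23463, b = 1.31511.
|∇z| = √(a²+b²) = 1.33587, so dip δ = arctan(1.33587) = 53.18°.
True thickness = vertical thickness × cos δ = 52.2 × cos 53.18° = 31.3 m.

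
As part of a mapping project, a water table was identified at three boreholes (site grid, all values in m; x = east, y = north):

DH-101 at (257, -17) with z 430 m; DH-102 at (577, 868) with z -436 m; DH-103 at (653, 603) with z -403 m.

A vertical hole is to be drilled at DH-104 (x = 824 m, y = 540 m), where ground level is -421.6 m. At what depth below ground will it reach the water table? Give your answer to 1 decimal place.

Two edge vectors: DH-101→DH-102 = (320, 885, -866), DH-101→DH-103 = (396, 620, -833).
Normal n = (DH-101→DH-102) × (DH-101→DH-103) = (-200285, -76376, -152060).
So ∂z/∂x = −n_x/n_z = −1.31714 and ∂z/∂y = −n_y/n_z = −0.50228.
Intercept c from DH-101: 430 + 338.51 − 8.54 = 759.97.
At (824, 540): z_contact = −1085.33 − 271.23 + 759.97 = -596.59 m.
Depth below ground = -421.6 − (-596.59) = 175.0 m.

175.0 m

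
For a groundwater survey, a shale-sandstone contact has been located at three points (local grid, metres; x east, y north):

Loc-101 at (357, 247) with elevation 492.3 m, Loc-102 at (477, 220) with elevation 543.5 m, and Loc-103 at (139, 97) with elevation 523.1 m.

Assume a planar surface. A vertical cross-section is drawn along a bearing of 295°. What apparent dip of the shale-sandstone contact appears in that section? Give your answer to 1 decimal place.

Let the plane be z = a·x + b·y + c.
Loc-102−Loc-101: 120a − 27b = 51.2;  Loc-103−Loc-101: −218a − 150b = 30.8.
Solving gives a = 0.28671, b = −0.62202.
Unit vector along 295° is (sin 295°, cos 295°) = (-0.9063, 0.4226).
Slope in that direction = a·(-0.9063) + b·(0.4226) = −0.52273.
Apparent dip = arctan|0.52273| = 27.6° (true dip is 34.4°, so apparent ≤ true as expected).

27.6°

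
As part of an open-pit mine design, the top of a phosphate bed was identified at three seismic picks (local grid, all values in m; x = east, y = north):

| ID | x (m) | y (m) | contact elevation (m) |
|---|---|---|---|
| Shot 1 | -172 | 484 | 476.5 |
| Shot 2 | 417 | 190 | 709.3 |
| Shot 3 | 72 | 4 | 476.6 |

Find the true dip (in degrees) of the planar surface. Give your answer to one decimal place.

Let the plane be z = a·x + b·y + c.
Shot 2−Shot 1: 589a − 294b = 232.8;  Shot 3−Shot 1: 244a − 480b = 0.1.
Solving gives a = 0.52949, b = 0.26895.
Gradient magnitude |∇z| = √(a² + b²) = √(0.28036 + 0.07233) = 0.59388.
True dip = arctan(0.59388) = 30.7°, dipping toward WSW (azimuth ≈ 243°).

30.7°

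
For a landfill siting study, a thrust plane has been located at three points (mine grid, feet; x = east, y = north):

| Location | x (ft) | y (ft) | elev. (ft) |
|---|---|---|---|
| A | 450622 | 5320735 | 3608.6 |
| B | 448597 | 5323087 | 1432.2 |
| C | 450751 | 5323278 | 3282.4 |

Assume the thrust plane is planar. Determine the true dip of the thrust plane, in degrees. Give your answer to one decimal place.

41.7°

Two edge vectors: A→B = (-2025, 2352, -2176.4), A→C = (129, 2543, -326.2).
Normal n = (A→B) × (A→C) = (4767362.8, -941310.6, -5452983).
So ∂z/∂x = −n_x/n_z = 0.87427 and ∂z/∂y = −n_y/n_z = −0.17262.
Gradient magnitude |∇z| = √(a² + b²) = √(0.76434 + 0.02980) = 0.89115.
True dip = arctan(0.89115) = 41.7°, dipping toward W (azimuth ≈ 281°).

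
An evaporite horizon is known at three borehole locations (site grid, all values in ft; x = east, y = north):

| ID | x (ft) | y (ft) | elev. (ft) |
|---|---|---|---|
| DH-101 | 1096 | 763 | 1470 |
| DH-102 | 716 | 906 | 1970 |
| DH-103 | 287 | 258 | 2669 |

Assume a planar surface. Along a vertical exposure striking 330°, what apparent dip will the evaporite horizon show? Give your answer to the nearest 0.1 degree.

28.6°

Two edge vectors: DH-101→DH-102 = (-380, 143, 500), DH-101→DH-103 = (-809, -505, 1199).
Normal n = (DH-101→DH-102) × (DH-101→DH-103) = (423957, 51120, 307587).
So ∂z/∂x = −n_x/n_z = −1.37833 and ∂z/∂y = −n_y/n_z = −0.16620.
Unit vector along 330° is (sin 330°, cos 330°) = (-0.5000, 0.8660).
Slope in that direction = a·(-0.5000) + b·(0.8660) = 0.54524.
Apparent dip = arctan|0.54524| = 28.6° (true dip is 54.2°, so apparent ≤ true as expected).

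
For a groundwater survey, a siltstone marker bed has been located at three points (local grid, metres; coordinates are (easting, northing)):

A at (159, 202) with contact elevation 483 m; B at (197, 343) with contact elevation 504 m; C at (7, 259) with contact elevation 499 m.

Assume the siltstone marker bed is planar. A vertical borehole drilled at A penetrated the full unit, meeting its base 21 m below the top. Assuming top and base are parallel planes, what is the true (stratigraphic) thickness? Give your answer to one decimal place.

20.7 m

Let the plane be z = a·E + b·N + c.
B−A: 38a + 141b = 21;  C−A: −152a + 57b = 16.
Solving gives a = −0.04488, b = 0.16103.
|∇z| = √(a²+b²) = 0.16717, so dip δ = arctan(0.16717) = 9.49°.
True thickness = vertical thickness × cos δ = 21 × cos 9.49° = 20.7 m.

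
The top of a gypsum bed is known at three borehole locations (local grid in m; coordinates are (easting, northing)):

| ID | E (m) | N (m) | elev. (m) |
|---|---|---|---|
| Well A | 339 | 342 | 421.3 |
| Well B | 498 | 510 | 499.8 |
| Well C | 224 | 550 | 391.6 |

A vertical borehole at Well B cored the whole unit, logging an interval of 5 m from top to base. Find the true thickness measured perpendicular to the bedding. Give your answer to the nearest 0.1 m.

4.6 m

Let the plane be z = a·E + b·N + c.
Well B−Well A: 159a + 168b = 78.5;  Well C−Well A: −115a + 208b = −29.7.
Solving gives a = 0.40689, b = 0.08217.
|∇z| = √(a²+b²) = 0.41510, so dip δ = arctan(0.41510) = 22.54°.
True thickness = vertical thickness × cos δ = 5 × cos 22.54° = 4.6 m.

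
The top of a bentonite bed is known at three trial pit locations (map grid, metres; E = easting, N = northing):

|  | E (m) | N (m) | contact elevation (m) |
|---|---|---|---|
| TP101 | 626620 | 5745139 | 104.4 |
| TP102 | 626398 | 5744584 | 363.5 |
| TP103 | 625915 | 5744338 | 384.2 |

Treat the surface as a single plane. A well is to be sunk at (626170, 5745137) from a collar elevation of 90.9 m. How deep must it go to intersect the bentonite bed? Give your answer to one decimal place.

95.5 m

Let the plane be z = a·E + b·N + c.
TP102−TP101: −222a − 555b = 259.1;  TP103−TP101: −705a − 801b = 279.8.
Solving gives a = 0.244785035, b = −0.564760861.
Then c = 104.4 − a·626620 − b·5745139 = 3091346.85.
At (626170, 5745137): z_contact = 153277.05 − 3244628.52 + 3091346.85 = -4.62 m.
Depth below ground = 90.9 − (-4.62) = 95.5 m.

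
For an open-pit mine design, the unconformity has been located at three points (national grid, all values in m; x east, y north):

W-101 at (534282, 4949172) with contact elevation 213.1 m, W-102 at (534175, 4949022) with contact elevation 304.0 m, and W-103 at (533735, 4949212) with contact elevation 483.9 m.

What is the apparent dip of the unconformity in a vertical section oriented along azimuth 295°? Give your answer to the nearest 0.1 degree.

Let the plane be z = a·x + b·y + c.
W-102−W-101: −107a − 150b = 90.9;  W-103−W-101: −547a + 40b = 270.8.
Solving gives a = −0.51264, b = −0.24032.
Unit vector along 295° is (sin 295°, cos 295°) = (-0.9063, 0.4226).
Slope in that direction = a·(-0.9063) + b·(0.4226) = 0.36304.
Apparent dip = arctan|0.36304| = 20.0° (true dip is 29.5°, so apparent ≤ true as expected).

20.0°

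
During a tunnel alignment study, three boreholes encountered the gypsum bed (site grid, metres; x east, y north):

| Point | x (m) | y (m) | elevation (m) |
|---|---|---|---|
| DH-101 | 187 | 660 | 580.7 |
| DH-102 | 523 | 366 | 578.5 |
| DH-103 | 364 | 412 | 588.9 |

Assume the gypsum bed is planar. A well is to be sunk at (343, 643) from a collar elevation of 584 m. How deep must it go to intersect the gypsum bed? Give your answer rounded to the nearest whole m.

Let the plane be z = a·x + b·y + c.
DH-102−DH-101: 336a − 294b = −2.2;  DH-103−DH-101: 177a − 248b = 8.2.
Solving gives a = −0.09448, b = −0.10050.
Then c = 580.7 − a·187 − b·660 = 664.70.
At (343, 643): z_contact = −32.4 − 64.6 + 664.70 = 567.7 m.
Depth below ground = 584 − 567.7 = 16 m.

16 m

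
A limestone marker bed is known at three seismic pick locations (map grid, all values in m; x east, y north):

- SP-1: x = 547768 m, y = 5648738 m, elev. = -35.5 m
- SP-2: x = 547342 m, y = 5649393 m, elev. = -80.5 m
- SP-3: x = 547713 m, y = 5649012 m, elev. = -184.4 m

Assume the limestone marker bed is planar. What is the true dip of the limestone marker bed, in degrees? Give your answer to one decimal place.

52.4°

Two edge vectors: SP-1→SP-2 = (-426, 655, -45), SP-1→SP-3 = (-55, 274, -148.9).
Normal n = (SP-1→SP-2) × (SP-1→SP-3) = (-85199.5, -60956.4, -80699).
So ∂z/∂x = −n_x/n_z = −1.05577 and ∂z/∂y = −n_y/n_z = −0.75536.
Gradient magnitude |∇z| = √(a² + b²) = √(1.11465 + 0.57056) = 1.29816.
True dip = arctan(1.29816) = 52.4°, dipping toward NE (azimuth ≈ 054°).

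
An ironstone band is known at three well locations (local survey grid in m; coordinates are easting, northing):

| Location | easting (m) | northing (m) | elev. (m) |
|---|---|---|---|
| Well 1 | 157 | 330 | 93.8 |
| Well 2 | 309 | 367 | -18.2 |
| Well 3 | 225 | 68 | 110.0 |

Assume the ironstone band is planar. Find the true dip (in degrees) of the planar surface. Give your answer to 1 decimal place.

Let the plane be z = a·easting + b·northing + c.
Well 2−Well 1: 152a + 37b = −112;  Well 3−Well 1: 68a − 262b = 16.2.
Solving gives a = −0.67890, b = −0.23803.
Gradient magnitude |∇z| = √(a² + b²) = √(0.46090 + 0.05666) = 0.71942.
True dip = arctan(0.71942) = 35.7°, dipping toward ENE (azimuth ≈ 071°).

35.7°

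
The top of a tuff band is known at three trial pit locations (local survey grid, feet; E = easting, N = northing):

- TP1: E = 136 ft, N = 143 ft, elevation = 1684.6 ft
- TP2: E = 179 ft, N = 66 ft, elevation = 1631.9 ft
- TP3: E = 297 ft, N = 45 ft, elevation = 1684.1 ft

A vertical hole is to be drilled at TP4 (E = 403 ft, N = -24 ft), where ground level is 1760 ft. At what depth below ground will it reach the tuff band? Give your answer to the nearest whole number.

Let the plane be z = a·E + b·N + c.
TP2−TP1: 43a − 77b = −52.7;  TP3−TP1: 161a − 98b = −0.5.
Solving gives a = 0.62643, b = 1.03424.
Then c = 1684.6 − a·136 − b·143 = 1451.51.
At (403, -24): z_contact = 252.5 − 24.8 + 1451.51 = 1679.1 ft.
Depth below ground = 1760 − 1679.1 = 81 ft.

81 ft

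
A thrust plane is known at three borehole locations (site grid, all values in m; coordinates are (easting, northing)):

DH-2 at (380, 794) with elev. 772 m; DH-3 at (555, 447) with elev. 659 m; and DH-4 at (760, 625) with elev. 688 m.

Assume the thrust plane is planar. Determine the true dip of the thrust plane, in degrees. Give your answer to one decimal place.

16.3°

Two edge vectors: DH-2→DH-3 = (175, -347, -113), DH-2→DH-4 = (380, -169, -84).
Normal n = (DH-2→DH-3) × (DH-2→DH-4) = (10051, -28240, 102285).
So ∂z/∂E = −n_x/n_z = −0.09826 and ∂z/∂N = −n_y/n_z = 0.27609.
Gradient magnitude |∇z| = √(a² + b²) = √(0.00966 + 0.07623) = 0.29306.
True dip = arctan(0.29306) = 16.3°, dipping toward SSE (azimuth ≈ 160°).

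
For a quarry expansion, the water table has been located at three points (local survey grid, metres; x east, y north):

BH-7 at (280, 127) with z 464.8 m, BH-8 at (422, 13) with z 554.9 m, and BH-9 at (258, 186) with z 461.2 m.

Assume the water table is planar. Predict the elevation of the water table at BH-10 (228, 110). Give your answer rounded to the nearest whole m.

417 m

Let the plane be z = a·x + b·y + c.
BH-8−BH-7: 142a − 114b = 90.1;  BH-9−BH-7: −22a + 59b = −3.6.
Solving gives a = 0.83569, b = 0.25060.
Then c = 464.8 − a·280 − b·127 = 198.98.
At (228, 110): z = 190.5 + 27.6 + 198.98 = 417.1 m.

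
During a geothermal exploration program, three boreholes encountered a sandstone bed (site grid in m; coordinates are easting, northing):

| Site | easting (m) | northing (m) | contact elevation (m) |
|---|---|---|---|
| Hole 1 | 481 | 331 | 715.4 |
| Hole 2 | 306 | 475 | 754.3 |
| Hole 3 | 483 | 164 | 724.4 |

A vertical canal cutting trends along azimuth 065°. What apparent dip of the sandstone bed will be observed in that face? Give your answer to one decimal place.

Let the plane be z = a·easting + b·northing + c.
Hole 2−Hole 1: −175a + 144b = 38.9;  Hole 3−Hole 1: 2a − 167b = 9.
Solving gives a = −0.26928, b = −0.05712.
Unit vector along 065° is (sin 65°, cos 65°) = (0.9063, 0.4226).
Slope in that direction = a·(0.9063) + b·(0.4226) = −0.26819.
Apparent dip = arctan|0.26819| = 15.0° (true dip is 15.4°, so apparent ≤ true as expected).

15.0°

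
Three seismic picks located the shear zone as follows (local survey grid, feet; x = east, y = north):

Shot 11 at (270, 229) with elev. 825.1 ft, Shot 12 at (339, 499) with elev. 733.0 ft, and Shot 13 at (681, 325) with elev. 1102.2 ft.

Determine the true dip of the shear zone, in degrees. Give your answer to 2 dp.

44.13°

Let the plane be z = a·x + b·y + c.
Shot 12−Shot 11: 69a + 270b = −92.1;  Shot 13−Shot 11: 411a + 96b = 277.1.
Solving gives a = 0.80174, b = −0.54600.
Gradient magnitude |∇z| = √(a² + b²) = √(0.64279 + 0.29812) = 0.97000.
True dip = arctan(0.97000) = 44.13°, dipping toward NW (azimuth ≈ 304°).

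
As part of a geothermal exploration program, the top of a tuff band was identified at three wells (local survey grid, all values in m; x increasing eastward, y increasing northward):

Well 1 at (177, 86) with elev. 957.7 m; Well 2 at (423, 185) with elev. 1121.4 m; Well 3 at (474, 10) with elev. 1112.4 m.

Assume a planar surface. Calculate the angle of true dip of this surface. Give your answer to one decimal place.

Two edge vectors: Well 1→Well 2 = (246, 99, 163.7), Well 1→Well 3 = (297, -76, 154.7).
Normal n = (Well 1→Well 2) × (Well 1→Well 3) = (27756.5, 10562.7, -48099).
So ∂z/∂x = −n_x/n_z = 0.57707 and ∂z/∂y = −n_y/n_z = 0.21960.
Gradient magnitude |∇z| = √(a² + b²) = √(0.33301 + 0.04823) = 0.61744.
True dip = arctan(0.61744) = 31.7°, dipping toward WSW (azimuth ≈ 249°).

31.7°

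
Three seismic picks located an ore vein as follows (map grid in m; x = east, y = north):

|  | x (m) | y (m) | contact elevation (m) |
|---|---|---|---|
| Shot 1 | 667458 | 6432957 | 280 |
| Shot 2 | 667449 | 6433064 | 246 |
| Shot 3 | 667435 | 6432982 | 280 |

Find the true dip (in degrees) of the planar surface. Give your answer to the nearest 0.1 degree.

27.3°

Two edge vectors: Shot 1→Shot 2 = (-9, 107, -34), Shot 1→Shot 3 = (-23, 25, 0).
Normal n = (Shot 1→Shot 2) × (Shot 1→Shot 3) = (850, 782, 2236).
So ∂z/∂x = −n_x/n_z = −0.38014 and ∂z/∂y = −n_y/n_z = −0.34973.
Gradient magnitude |∇z| = √(a² + b²) = √(0.14451 + 0.12231) = 0.51655.
True dip = arctan(0.51655) = 27.3°, dipping toward NE (azimuth ≈ 047°).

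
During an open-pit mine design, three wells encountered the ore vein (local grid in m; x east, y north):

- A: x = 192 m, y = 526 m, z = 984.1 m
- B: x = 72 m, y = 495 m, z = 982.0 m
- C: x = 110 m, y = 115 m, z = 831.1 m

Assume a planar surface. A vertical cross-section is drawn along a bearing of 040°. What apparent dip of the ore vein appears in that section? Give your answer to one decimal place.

Two edge vectors: A→B = (-120, -31, -2.1), A→C = (-82, -411, -153).
Normal n = (A→B) × (A→C) = (3879.9, -18187.8, 46778).
So ∂z/∂x = −n_x/n_z = −0.08294 and ∂z/∂y = −n_y/n_z = 0.38881.
Unit vector along 040° is (sin 40°, cos 40°) = (0.6428, 0.7660).
Slope in that direction = a·(0.6428) + b·(0.7660) = 0.24453.
Apparent dip = arctan|0.24453| = 13.7° (true dip is 21.7°, so apparent ≤ true as expected).

13.7°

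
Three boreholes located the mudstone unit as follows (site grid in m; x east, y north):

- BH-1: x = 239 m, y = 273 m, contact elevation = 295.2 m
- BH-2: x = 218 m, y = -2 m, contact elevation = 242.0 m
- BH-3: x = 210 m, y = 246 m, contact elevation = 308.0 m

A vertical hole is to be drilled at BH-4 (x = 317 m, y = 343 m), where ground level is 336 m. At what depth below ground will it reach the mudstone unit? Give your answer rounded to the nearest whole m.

Two edge vectors: BH-1→BH-2 = (-21, -275, -53.2), BH-1→BH-3 = (-29, -27, 12.8).
Normal n = (BH-1→BH-2) × (BH-1→BH-3) = (-4956.4, 1811.6, -7408).
So ∂z/∂x = −n_x/n_z = −0.66906 and ∂z/∂y = −n_y/n_z = 0.24455.
Intercept c from BH-1: 295.2 + 159.91 − 66.76 = 388.34.
At (317, 343): z_contact = −212.1 + 83.9 + 388.34 = 260.1 m.
Depth below ground = 336 − 260.1 = 76 m.

76 m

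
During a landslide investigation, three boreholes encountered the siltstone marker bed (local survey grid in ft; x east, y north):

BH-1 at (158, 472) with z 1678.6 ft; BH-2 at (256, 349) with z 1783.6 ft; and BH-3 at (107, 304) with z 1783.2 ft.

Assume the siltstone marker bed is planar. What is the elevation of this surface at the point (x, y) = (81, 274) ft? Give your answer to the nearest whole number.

Let the plane be z = a·x + b·y + c.
BH-2−BH-1: 98a − 123b = 105;  BH-3−BH-1: −51a − 168b = 104.6.
Solving gives a = 0.20997, b = −0.68636.
Then c = 1678.6 − a·158 − b·472 = 1969.39.
At (81, 274): z = 17.0 − 188.1 + 1969.39 = 1798.3 ft.

1798 ft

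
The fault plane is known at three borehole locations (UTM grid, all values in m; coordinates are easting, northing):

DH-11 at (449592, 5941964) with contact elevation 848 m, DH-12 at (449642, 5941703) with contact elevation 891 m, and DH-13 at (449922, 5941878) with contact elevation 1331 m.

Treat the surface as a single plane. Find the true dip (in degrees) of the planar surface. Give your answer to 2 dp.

56.32°

Two edge vectors: DH-11→DH-12 = (50, -261, 43), DH-11→DH-13 = (330, -86, 483).
Normal n = (DH-11→DH-12) × (DH-11→DH-13) = (-122365, -9960, 81830).
So ∂z/∂easting = −n_x/n_z = 1.49536 and ∂z/∂northing = −n_y/n_z = 0.12172.
Gradient magnitude |∇z| = √(a² + b²) = √(2.23609 + 0.01481) = 1.50030.
True dip = arctan(1.50030) = 56.32°, dipping toward W (azimuth ≈ 265°).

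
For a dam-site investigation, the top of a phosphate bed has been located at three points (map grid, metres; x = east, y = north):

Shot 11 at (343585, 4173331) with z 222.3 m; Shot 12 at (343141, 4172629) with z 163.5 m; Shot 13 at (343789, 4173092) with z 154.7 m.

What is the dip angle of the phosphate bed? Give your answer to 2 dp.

12.15°

Two edge vectors: Shot 11→Shot 12 = (-444, -702, -58.8), Shot 11→Shot 13 = (204, -239, -67.6).
Normal n = (Shot 11→Shot 12) × (Shot 11→Shot 13) = (33402, -42009.6, 249324).
So ∂z/∂x = −n_x/n_z = −0.13397 and ∂z/∂y = −n_y/n_z = 0.16849.
Gradient magnitude |∇z| = √(a² + b²) = √(0.01795 + 0.02839) = 0.21526.
True dip = arctan(0.21526) = 12.15°, dipping toward SE (azimuth ≈ 142°).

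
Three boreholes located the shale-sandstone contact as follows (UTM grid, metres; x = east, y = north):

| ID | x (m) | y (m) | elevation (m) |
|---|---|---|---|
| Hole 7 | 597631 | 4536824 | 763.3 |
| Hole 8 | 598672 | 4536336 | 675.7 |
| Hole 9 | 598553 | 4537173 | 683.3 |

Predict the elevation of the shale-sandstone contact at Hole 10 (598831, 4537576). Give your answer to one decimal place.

Let the plane be z = a·x + b·y + c.
Hole 8−Hole 7: 1041a − 488b = −87.6;  Hole 9−Hole 7: 922a + 349b = −80.
Solving gives a = −0.085598313, b = −0.003089844.
Then c = 763.3 − a·597631 − b·4536824 = 65937.58.
At (598831, 4537576): z = −51258.9 − 14020.4 + 65937.58 = 658.3 m.

658.3 m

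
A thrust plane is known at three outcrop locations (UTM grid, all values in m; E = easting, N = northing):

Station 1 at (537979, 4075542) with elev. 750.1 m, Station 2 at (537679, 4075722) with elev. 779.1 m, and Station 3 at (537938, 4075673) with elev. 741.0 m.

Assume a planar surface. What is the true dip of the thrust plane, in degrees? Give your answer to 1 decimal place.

11.9°

Let the plane be z = a·E + b·N + c.
Station 2−Station 1: −300a + 180b = 29;  Station 3−Station 1: −41a + 131b = −9.1.
Solving gives a = −0.17033, b = −0.12278.
Gradient magnitude |∇z| = √(a² + b²) = √(0.02901 + 0.01507) = 0.20997.
True dip = arctan(0.20997) = 11.9°, dipping toward NE (azimuth ≈ 054°).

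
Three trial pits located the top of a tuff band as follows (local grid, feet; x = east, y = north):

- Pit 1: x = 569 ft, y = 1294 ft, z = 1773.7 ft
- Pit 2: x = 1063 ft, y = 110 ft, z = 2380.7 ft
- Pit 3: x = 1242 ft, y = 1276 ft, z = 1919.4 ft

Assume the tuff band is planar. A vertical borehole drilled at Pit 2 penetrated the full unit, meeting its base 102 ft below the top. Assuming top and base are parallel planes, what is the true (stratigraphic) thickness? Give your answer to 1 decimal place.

92.2 ft

Let the plane be z = a·x + b·y + c.
Pit 2−Pit 1: 494a − 1184b = 607;  Pit 3−Pit 1: 673a − 18b = 145.7.
Solving gives a = 0.20507, b = −0.42711.
|∇z| = √(a²+b²) = 0.47379, so dip δ = arctan(0.47379) = 25.35°.
True thickness = vertical thickness × cos δ = 102 × cos 25.35° = 92.2 ft.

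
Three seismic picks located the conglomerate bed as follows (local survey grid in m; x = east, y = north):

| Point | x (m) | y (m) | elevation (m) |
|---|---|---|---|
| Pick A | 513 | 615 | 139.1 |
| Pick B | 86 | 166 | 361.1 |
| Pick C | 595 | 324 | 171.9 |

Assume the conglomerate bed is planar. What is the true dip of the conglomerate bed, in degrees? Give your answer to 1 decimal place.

Let the plane be z = a·x + b·y + c.
Pick B−Pick A: −427a − 449b = 222;  Pick C−Pick A: 82a − 291b = 32.8.
Solving gives a = −0.30964, b = −0.19997.
Gradient magnitude |∇z| = √(a² + b²) = √(0.09588 + 0.03999) = 0.36859.
True dip = arctan(0.36859) = 20.2°, dipping toward ENE (azimuth ≈ 057°).

20.2°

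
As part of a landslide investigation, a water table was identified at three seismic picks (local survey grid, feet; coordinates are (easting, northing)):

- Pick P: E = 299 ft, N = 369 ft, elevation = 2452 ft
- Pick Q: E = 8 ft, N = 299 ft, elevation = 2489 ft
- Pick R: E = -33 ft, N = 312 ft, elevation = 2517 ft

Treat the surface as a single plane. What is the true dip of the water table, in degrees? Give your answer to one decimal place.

Let the plane be z = a·E + b·N + c.
Pick Q−Pick P: −291a − 70b = 37;  Pick R−Pick P: −332a − 57b = 65.
Solving gives a = −0.36690, b = 0.99669.
Gradient magnitude |∇z| = √(a² + b²) = √(0.13462 + 0.99340) = 1.06208.
True dip = arctan(1.06208) = 46.7°, dipping toward SSE (azimuth ≈ 160°).

46.7°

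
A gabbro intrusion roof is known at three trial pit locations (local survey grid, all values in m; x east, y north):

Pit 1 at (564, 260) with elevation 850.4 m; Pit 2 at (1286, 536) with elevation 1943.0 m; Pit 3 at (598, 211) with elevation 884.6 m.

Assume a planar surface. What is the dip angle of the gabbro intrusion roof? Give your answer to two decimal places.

Two edge vectors: Pit 1→Pit 2 = (722, 276, 1092.6), Pit 1→Pit 3 = (34, -49, 34.2).
Normal n = (Pit 1→Pit 2) × (Pit 1→Pit 3) = (62976.6, 12456, -44762).
So ∂z/∂x = −n_x/n_z = 1.40692 and ∂z/∂y = −n_y/n_z = 0.27827.
Gradient magnitude |∇z| = √(a² + b²) = √(1.97943 + 0.07744) = 1.43418.
True dip = arctan(1.43418) = 55.11°, dipping toward W (azimuth ≈ 259°).

55.11°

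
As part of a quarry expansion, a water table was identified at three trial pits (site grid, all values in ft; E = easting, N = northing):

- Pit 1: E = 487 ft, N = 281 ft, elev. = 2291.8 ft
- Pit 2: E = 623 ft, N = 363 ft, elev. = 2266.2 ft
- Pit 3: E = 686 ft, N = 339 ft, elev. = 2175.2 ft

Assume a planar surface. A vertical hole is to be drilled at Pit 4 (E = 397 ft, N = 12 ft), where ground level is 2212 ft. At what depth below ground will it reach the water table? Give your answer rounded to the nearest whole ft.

Two edge vectors: Pit 1→Pit 2 = (136, 82, -25.6), Pit 1→Pit 3 = (199, 58, -116.6).
Normal n = (Pit 1→Pit 2) × (Pit 1→Pit 3) = (-8076.4, 10763.2, -8430).
So ∂z/∂E = −n_x/n_z = −0.95805 and ∂z/∂N = −n_y/n_z = 1.27677.
Intercept c from Pit 1: 2291.8 + 466.57 − 358.77 = 2399.60.
At (397, 12): z_contact = −380.3 + 15.3 + 2399.60 = 2034.6 ft.
Depth below ground = 2212 − 2034.6 = 177 ft.

177 ft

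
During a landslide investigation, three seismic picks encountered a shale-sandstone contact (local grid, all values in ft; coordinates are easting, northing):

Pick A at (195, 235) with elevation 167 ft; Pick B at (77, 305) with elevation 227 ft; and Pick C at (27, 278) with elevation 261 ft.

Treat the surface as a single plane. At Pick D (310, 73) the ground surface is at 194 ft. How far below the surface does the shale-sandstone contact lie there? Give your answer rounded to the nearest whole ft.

Let the plane be z = a·easting + b·northing + c.
Pick B−Pick A: −118a + 70b = 60;  Pick C−Pick A: −168a + 43b = 94.
Solving gives a = −0.59827, b = −0.15136.
Then c = 167 − a·195 − b·235 = 319.23.
At (310, 73): z_contact = −185.5 − 11.0 + 319.23 = 122.7 ft.
Depth below ground = 194 − 122.7 = 71 ft.

71 ft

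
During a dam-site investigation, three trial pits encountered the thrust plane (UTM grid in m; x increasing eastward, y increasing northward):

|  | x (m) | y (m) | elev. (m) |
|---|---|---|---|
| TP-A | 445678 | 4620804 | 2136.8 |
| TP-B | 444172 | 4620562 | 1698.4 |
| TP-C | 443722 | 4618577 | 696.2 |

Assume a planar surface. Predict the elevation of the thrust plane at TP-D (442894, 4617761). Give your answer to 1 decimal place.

Let the plane be z = a·x + b·y + c.
TP-B−TP-A: −1506a − 242b = −438.4;  TP-C−TP-A: −1956a − 2227b = −1440.6.
Solving gives a = 0.217909884, b = 0.455486424.
Then c = 2136.8 − a·445678 − b·4620804 = −2199694.33.
At (442894, 4617761): z = 96511.0 + 2103327.4 − 2199694.33 = 144.1 m.

144.1 m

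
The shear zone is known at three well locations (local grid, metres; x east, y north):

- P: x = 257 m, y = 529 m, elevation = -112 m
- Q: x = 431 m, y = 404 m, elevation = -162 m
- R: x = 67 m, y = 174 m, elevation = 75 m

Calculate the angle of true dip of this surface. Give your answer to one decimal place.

28.9°

Two edge vectors: P→Q = (174, -125, -50), P→R = (-190, -355, 187).
Normal n = (P→Q) × (P→R) = (-41125, -23038, -85520).
So ∂z/∂x = −n_x/n_z = −0.48088 and ∂z/∂y = −n_y/n_z = −0.26939.
Gradient magnitude |∇z| = √(a² + b²) = √(0.23125 + 0.07257) = 0.55120.
True dip = arctan(0.55120) = 28.9°, dipping toward ENE (azimuth ≈ 061°).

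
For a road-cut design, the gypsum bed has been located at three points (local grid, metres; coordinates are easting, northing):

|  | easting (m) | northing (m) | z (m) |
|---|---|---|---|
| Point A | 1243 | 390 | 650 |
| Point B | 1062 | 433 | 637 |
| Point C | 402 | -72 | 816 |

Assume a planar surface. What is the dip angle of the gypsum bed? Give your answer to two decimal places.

18.89°

Two edge vectors: Point A→Point B = (-181, 43, -13), Point A→Point C = (-841, -462, 166).
Normal n = (Point A→Point B) × (Point A→Point C) = (1132, 40979, 119785).
So ∂z/∂easting = −n_x/n_z = −0.00945 and ∂z/∂northing = −n_y/n_z = −0.34210.
Gradient magnitude |∇z| = √(a² + b²) = √(0.00009 + 0.11704) = 0.34224.
True dip = arctan(0.34224) = 18.89°, dipping toward N (azimuth ≈ 002°).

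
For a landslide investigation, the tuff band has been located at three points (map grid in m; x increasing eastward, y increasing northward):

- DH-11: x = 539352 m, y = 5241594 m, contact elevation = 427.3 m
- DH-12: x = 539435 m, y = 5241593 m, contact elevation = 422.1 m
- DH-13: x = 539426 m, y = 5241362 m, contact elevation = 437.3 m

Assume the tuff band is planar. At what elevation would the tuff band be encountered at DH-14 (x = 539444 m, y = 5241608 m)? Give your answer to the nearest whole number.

Two edge vectors: DH-11→DH-12 = (83, -1, -5.2), DH-11→DH-13 = (74, -232, 10).
Normal n = (DH-11→DH-12) × (DH-11→DH-13) = (-1216.4, -1214.8, -19182).
So ∂z/∂x = −n_x/n_z = −0.06341362 and ∂z/∂y = −n_y/n_z = −0.06333021.
Intercept c from DH-11: 427.3 + 34202.26 + 331951.22 = 366580.79.
At (539444, 5241608): z = −34208.1 − 331952.1 + 366580.79 = 420.6 m.

421 m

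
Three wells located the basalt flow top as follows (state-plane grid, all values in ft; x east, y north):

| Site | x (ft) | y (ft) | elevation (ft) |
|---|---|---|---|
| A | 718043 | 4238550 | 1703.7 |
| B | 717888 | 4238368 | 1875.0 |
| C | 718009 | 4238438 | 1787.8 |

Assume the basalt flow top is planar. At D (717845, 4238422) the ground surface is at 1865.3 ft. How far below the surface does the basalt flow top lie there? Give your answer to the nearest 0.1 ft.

Two edge vectors: A→B = (-155, -182, 171.3), A→C = (-34, -112, 84.1).
Normal n = (A→B) × (A→C) = (3879.4, 7211.3, 11172).
So ∂z/∂x = −n_x/n_z = −0.347243108 and ∂z/∂y = −n_y/n_z = −0.645479771.
Intercept c from A: 1703.7 + 249335.48 + 2735898.28 = 2986937.47.
At (717845, 4238422): z_contact = −249266.73 − 2735815.66 + 2986937.47 = 1855.08 ft.
Depth below ground = 1865.3 − 1855.08 = 10.2 ft.

10.2 ft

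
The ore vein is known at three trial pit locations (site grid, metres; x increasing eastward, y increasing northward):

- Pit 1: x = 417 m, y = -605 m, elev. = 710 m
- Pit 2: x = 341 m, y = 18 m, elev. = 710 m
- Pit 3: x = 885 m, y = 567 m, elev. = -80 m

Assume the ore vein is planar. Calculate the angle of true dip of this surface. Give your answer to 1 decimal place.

Two edge vectors: Pit 1→Pit 2 = (-76, 623, 0), Pit 1→Pit 3 = (468, 1172, -790).
Normal n = (Pit 1→Pit 2) × (Pit 1→Pit 3) = (-492170, -60040, -380636).
So ∂z/∂x = −n_x/n_z = −1.29302 and ∂z/∂y = −n_y/n_z = −0.15774.
Gradient magnitude |∇z| = √(a² + b²) = √(1.67190 + 0.02488) = 1.30261.
True dip = arctan(1.30261) = 52.5°, dipping toward E (azimuth ≈ 083°).

52.5°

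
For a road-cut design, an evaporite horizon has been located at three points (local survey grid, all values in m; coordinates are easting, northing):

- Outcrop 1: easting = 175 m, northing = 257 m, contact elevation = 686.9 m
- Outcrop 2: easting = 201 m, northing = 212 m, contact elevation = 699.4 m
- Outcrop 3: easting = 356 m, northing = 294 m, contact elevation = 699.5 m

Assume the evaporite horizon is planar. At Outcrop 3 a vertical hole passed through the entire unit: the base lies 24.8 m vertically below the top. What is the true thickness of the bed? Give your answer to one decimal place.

24.1 m

Let the plane be z = a·easting + b·northing + c.
Outcrop 2−Outcrop 1: 26a − 45b = 12.5;  Outcrop 3−Outcrop 1: 181a + 37b = 12.6.
Solving gives a = 0.11304, b = −0.21246.
|∇z| = √(a²+b²) = 0.24067, so dip δ = arctan(0.24067) = 13.53°.
True thickness = vertical thickness × cos δ = 24.8 × cos 13.53° = 24.1 m.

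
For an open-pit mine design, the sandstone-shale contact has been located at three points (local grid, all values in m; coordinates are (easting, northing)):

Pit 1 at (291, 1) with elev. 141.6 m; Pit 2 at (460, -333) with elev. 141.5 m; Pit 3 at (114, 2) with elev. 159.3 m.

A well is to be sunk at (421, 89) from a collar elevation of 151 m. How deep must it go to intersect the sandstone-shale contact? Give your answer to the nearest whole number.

27 m

Two edge vectors: Pit 1→Pit 2 = (169, -334, -0.1), Pit 1→Pit 3 = (-177, 1, 17.7).
Normal n = (Pit 1→Pit 2) × (Pit 1→Pit 3) = (-5911.7, -2973.6, -58949).
So ∂z/∂E = −n_x/n_z = −0.10028 and ∂z/∂N = −n_y/n_z = −0.05044.
Intercept c from Pit 1: 141.6 + 29.18 + 0.05 = 170.83.
At (421, 89): z_contact = −42.2 − 4.5 + 170.83 = 124.1 m.
Depth below ground = 151 − 124.1 = 27 m.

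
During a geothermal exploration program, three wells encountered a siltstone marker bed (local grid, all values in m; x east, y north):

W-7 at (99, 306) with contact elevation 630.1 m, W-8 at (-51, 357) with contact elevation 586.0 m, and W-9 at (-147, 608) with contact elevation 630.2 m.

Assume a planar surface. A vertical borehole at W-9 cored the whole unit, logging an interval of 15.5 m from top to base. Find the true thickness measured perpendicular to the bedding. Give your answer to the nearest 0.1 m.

13.7 m

Two edge vectors: W-7→W-8 = (-150, 51, -44.1), W-7→W-9 = (-246, 302, 0.1).
Normal n = (W-7→W-8) × (W-7→W-9) = (13323.3, 10863.6, -32754).
So ∂z/∂x = −n_x/n_z = 0.40677 and ∂z/∂y = −n_y/n_z = 0.33167.
|∇z| = √(a²+b²) = 0.52485, so dip δ = arctan(0.52485) = 27.69°.
True thickness = vertical thickness × cos δ = 15.5 × cos 27.69° = 13.7 m.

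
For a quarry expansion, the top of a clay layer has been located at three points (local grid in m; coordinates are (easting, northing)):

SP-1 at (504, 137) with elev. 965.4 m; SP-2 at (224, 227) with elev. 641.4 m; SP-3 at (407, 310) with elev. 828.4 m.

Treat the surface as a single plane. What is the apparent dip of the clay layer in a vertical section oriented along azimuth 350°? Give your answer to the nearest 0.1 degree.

20.0°

Two edge vectors: SP-1→SP-2 = (-280, 90, -324), SP-1→SP-3 = (-97, 173, -137).
Normal n = (SP-1→SP-2) × (SP-1→SP-3) = (43722, -6932, -39710).
So ∂z/∂E = −n_x/n_z = 1.10103 and ∂z/∂N = −n_y/n_z = −0.17457.
Unit vector along 350° is (sin 350°, cos 350°) = (-0.1736, 0.9848).
Slope in that direction = a·(-0.1736) + b·(0.9848) = −0.36311.
Apparent dip = arctan|0.36311| = 20.0° (true dip is 48.1°, so apparent ≤ true as expected).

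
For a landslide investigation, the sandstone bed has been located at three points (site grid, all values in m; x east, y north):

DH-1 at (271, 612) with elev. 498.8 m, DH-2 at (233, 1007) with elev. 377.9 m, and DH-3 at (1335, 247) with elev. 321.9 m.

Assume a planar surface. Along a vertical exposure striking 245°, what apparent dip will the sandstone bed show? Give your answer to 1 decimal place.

21.6°

Let the plane be z = a·x + b·y + c.
DH-2−DH-1: −38a + 395b = −120.9;  DH-3−DH-1: 1064a − 365b = −176.9.
Solving gives a = −0.28051, b = −0.33306.
Unit vector along 245° is (sin 245°, cos 245°) = (-0.9063, -0.4226).
Slope in that direction = a·(-0.9063) + b·(-0.4226) = 0.39499.
Apparent dip = arctan|0.39499| = 21.6° (true dip is 23.5°, so apparent ≤ true as expected).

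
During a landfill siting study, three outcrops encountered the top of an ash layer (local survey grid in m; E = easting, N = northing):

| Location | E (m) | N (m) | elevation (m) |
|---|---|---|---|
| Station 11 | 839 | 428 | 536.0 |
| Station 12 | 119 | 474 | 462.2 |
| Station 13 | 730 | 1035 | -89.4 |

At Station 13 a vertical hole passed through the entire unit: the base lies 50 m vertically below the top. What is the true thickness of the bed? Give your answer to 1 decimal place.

34.9 m

Let the plane be z = a·E + b·N + c.
Station 12−Station 11: −720a + 46b = −73.8;  Station 13−Station 11: −109a + 607b = −625.4.
Solving gives a = 0.03710, b = −1.02365.
|∇z| = √(a²+b²) = 1.02432, so dip δ = arctan(1.02432) = 45.69°.
True thickness = vertical thickness × cos δ = 50 × cos 45.69° = 34.9 m.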